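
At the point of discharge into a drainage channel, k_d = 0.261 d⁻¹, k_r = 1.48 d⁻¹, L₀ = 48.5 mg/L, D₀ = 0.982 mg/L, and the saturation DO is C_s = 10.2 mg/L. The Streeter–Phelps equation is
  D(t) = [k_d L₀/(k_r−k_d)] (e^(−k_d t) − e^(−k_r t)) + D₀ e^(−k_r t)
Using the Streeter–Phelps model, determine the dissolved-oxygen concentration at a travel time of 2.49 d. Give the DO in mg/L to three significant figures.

k_d L₀/(k_r−k_d) = 0.261×48.5/(1.48−0.261) = 12.66/1.219 = 10.38 mg/L.
e^(−k_d t) = e^(−0.261×2.490) = 0.5221; e^(−k_r t) = e^(−1.48×2.490) = 0.02509.
D = 10.38 × (0.5221 − 0.02509) + 0.982 × 0.02509 = 5.161 + 0.02464 = 5.186 mg/L.
DO = C_s − D = 10.2 − 5.186 = 5.014 mg/L.

DO ≈ 5.01 mg/L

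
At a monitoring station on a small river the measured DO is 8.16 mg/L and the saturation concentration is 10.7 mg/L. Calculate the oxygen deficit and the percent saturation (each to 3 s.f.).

D = C_s − C = 10.7 − 8.16 = 2.54 mg/L.
% saturation = 8.16/10.7 × 100 = 76.3 %.

D ≈ 2.54 mg/L; 76.3 % saturation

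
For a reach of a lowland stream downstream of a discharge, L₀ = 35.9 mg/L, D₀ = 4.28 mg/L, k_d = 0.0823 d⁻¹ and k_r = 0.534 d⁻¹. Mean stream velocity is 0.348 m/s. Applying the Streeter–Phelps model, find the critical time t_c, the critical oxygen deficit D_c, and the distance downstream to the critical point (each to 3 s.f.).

At the critical point dD/dt = 0, so k_d L₀ e^(−k_d t) = k_r D. Substituting D(t) from the Streeter–Phelps equation and solving for t gives
t_c = ln[(k_r/k_d)(1 − D₀(k_r−k_d)/(k_d L₀))] / (k_r−k_d).
Here k_r−k_d = 0.4517 d⁻¹ and 1 − D₀(k_r−k_d)/(k_d L₀) = 1 − 4.28×0.4517/(0.0823×35.9) = 0.3457, so
t_c = ln(6.488 × 0.3457) / 0.4517 = 0.8077 / 0.4517 = 1.788 d.
D_c = (k_d/k_r) L₀ e^(−k_d t_c) = (0.0823/0.534) × 35.9 × e^(−0.0823×1.788) = 0.1541 × 35.9 × 0.8631 = 4.776 mg/L.
x_c = v t_c = 0.348 m/s × 1.788 d × 86400 s/d = 53770 m ≈ 53.8 km.

t_c ≈ 1.79 d; D_c ≈ 4.78 mg/L; x_c ≈ 53.8 km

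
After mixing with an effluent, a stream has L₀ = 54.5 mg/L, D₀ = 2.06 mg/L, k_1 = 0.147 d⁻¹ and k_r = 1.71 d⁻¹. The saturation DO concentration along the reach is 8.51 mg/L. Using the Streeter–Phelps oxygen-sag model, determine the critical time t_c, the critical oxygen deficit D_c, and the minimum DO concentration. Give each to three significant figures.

At the critical point dD/dt = 0, so k_1 L₀ e^(−k_1 t) = k_r D. Substituting D(t) from the Streeter–Phelps equation and solving for t gives
t_c = ln[(k_r/k_1)(1 − D₀(k_r−k_1)/(k_1 L₀))] / (k_r−k_1).
Here k_r−k_1 = 1.563 d⁻¹ and 1 − D₀(k_r−k_1)/(k_1 L₀) = 1 − 2.06×1.563/(0.147×54.5) = 0.5981, so
t_c = ln(11.63 × 0.5981) / 1.563 = 1.940 / 1.563 = 1.241 d.
L(t_c) = L₀ e^(−k_1 t_c) = 54.5 × 0.8332 = 45.41 mg/L, and at the critical point k_r D_c = k_1 L, so D_c = (0.147/1.71) × 45.41 = 3.904 mg/L.
Minimum DO = C_s − D_c = 8.51 − 3.904 = 4.606 mg/L.

t_c ≈ 1.24 d; D_c ≈ 3.90 mg/L; min DO ≈ 4.61 mg/L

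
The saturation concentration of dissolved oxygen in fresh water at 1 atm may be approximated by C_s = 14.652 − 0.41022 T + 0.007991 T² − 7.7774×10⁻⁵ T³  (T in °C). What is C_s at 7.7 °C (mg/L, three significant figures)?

C_s = 14.652 − 0.41022×7.7 + 0.007991×7.7² − 7.7774×10⁻⁵×7.7³ = 11.93 mg/L.

C_s ≈ 11.9 mg/L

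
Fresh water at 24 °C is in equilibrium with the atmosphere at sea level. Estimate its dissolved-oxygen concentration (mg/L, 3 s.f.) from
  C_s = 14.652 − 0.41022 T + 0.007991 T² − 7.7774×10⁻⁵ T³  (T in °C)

C_s ≈ 8.33 mg/L

C_s = 14.652 − 0.41022×24 + 0.007991×24² − 7.7774×10⁻⁵×24³ = 8.334 mg/L.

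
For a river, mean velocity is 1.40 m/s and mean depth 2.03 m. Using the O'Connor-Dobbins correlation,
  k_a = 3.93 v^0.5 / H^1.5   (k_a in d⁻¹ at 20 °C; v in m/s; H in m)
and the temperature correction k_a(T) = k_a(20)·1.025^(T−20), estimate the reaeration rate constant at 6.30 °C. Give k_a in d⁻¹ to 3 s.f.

k_a(20) = 3.93 × 1.40^0.5 / 2.03^1.5 = 3.93 × 1.183 / 2.892 = 1.608 d⁻¹.
k_a(6.30) = 1.608 × 1.025^(6.30−20) = 1.608 × 0.7130 = 1.146 d⁻¹.

k_a ≈ 1.15 d⁻¹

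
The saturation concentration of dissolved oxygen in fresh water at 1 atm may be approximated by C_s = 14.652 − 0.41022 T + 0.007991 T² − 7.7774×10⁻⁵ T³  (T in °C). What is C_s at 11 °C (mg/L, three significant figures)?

C_s ≈ 11.0 mg/L

C_s = 14.652 − 0.41022×11 + 0.007991×11² − 7.7774×10⁻⁵×11³ = 11.00 mg/L.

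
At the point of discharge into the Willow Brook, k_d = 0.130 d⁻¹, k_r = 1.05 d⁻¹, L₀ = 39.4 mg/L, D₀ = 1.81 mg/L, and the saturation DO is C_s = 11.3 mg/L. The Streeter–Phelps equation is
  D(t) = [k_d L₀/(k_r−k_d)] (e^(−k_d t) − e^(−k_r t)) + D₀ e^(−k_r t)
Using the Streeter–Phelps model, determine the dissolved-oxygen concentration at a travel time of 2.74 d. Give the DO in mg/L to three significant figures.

DO ≈ 7.61 mg/L

k_d L₀/(k_r−k_d) = 0.130×39.4/(1.05−0.130) = 5.122/0.9200 = 5.567 mg/L.
e^(−k_d t) = e^(−0.130×2.740) = 0.7003; e^(−k_r t) = e^(−1.05×2.740) = 0.05630.
D = 5.567 × (0.7003 − 0.05630) + 1.81 × 0.05630 = 3.586 + 0.1019 = 3.687 mg/L.
DO = C_s − D = 11.3 − 3.687 = 7.613 mg/L.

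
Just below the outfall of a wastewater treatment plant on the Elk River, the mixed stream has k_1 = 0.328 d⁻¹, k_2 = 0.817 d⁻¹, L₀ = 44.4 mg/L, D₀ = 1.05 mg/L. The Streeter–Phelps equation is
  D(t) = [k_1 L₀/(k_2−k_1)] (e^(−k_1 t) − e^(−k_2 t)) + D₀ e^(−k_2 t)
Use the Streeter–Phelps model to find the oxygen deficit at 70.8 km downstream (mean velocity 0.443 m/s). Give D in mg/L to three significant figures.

Travel time t = x/v = 70.8 km / (0.443 m/s) = 70800 m / 0.443 m/s = 159800 s = 1.850 d.
k_1 L₀/(k_2−k_1) = 0.328×44.4/(0.817−0.328) = 14.56/0.4890 = 29.78 mg/L.
e^(−k_1 t) = e^(−0.328×1.850) = 0.5451; e^(−k_2 t) = e^(−0.817×1.850) = 0.2206.
D = 29.78 × (0.5451 − 0.2206) + 1.05 × 0.2206 = 9.664 + 0.2317 = 9.896 mg/L.

D ≈ 9.90 mg/L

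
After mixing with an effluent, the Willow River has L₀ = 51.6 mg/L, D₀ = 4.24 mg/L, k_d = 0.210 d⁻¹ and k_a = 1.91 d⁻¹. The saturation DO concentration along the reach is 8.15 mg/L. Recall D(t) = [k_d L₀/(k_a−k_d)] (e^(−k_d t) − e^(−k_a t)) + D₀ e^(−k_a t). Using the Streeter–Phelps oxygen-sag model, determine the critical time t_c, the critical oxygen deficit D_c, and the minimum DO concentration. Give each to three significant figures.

t_c = [1/(k_a−k_d)] ln[(k_a/k_d)(1 − D₀(k_a−k_d)/(k_d L₀))]
= [1/(1.91−0.210)] ln[(1.91/0.210)(1 − 4.24×1.700/(0.210×51.6))]
= (1/1.700) ln[9.095 × 0.3348] = 0.5882 × ln(3.045) = 0.5882 × 1.114 = 0.6550 d.
D_c = (k_d/k_a) L₀ e^(−k_d t_c) = (0.210/1.91) × 51.6 × e^(−0.210×0.6550) = 0.1099 × 51.6 × 0.8715 = 4.944 mg/L.
Minimum DO = C_s − D_c = 8.15 − 4.944 = 3.206 mg/L.

t_c ≈ 0.655 d; D_c ≈ 4.94 mg/L; min DO ≈ 3.21 mg/L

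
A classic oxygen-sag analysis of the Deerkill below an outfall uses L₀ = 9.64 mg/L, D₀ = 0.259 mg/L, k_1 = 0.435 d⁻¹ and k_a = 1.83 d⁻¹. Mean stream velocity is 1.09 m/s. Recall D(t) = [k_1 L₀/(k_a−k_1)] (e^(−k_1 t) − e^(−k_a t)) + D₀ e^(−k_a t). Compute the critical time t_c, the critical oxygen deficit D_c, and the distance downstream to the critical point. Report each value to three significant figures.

At the critical point dD/dt = 0, so k_1 L₀ e^(−k_1 t) = k_a D. Substituting D(t) from the Streeter–Phelps equation and solving for t gives
t_c = ln[(k_a/k_1)(1 − D₀(k_a−k_1)/(k_1 L₀))] / (k_a−k_1).
Here k_a−k_1 = 1.395 d⁻¹ and 1 − D₀(k_a−k_1)/(k_1 L₀) = 1 − 0.259×1.395/(0.435×9.64) = 0.9138, so
t_c = ln(4.207 × 0.9138) / 1.395 = 1.347 / 1.395 = 0.9653 d.
D_c = (k_1/k_a) L₀ e^(−k_1 t_c) = (0.435/1.83) × 9.64 × e^(−0.435×0.9653) = 0.2377 × 9.64 × 0.6571 = 1.506 mg/L.
x_c = v t_c = 1.09 m/s × 0.9653 d × 86400 s/d = 90910 m ≈ 90.9 km.

t_c ≈ 0.965 d; D_c ≈ 1.51 mg/L; x_c ≈ 90.9 km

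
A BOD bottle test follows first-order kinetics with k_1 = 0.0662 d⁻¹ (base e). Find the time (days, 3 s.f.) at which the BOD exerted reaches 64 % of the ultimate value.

y/L₀ = 1 − e^(−k_1 t) = 0.64 ⇒ e^(−k_1 t) = 0.360
t = −ln(0.360) / 0.0662 = 1.022 / 0.0662 = 15.43 d.

t ≈ 15.4 d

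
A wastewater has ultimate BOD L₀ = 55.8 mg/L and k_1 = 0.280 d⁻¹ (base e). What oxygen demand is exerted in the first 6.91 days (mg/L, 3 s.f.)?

y ≈ 47.7 mg/L

y_t = L₀(1 − e^(−k_1 t)) = 55.8 × (1 − e^(−0.280×6.91))
= 55.8 × (1 − 0.1445) = 55.8 × 0.8555 = 47.74 mg/L.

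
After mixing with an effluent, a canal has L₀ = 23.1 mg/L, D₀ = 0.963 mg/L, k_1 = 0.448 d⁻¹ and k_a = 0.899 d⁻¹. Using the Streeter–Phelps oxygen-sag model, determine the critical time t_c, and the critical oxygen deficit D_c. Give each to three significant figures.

With k_a/k_1 = 2.007 and 1 − D₀(k_a−k_1)/(k_1 L₀) = 0.9580,
t_c = ln(2.007 × 0.9580) / (0.899 − 0.448) = ln(1.922) / 0.4510 = 0.6536/0.4510 = 1.449 d.
D_c = (k_1/k_a) L₀ e^(−k_1 t_c) = (0.448/0.899) × 23.1 × e^(−0.448×1.449) = 0.4983 × 23.1 × 0.5224 = 6.014 mg/L.

t_c ≈ 1.45 d; D_c ≈ 6.01 mg/L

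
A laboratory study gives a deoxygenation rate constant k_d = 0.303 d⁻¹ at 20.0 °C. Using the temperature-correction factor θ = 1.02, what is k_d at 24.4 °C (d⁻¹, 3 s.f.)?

k_d ≈ 0.331 d⁻¹

k_d(T₂) = k_d(T₁) · θ^(T₂−T₁) = 0.303 × 1.02^(24.4−20.0)
= 0.303 × 1.02^4.40 = 0.303 × 1.091 = 0.3306 d⁻¹.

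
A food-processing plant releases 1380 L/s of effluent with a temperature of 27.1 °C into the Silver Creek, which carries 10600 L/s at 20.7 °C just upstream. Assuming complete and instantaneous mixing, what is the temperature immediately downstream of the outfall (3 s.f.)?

Flow-weighted mixing: C = (Q_r C_r + Q_w C_w)/(Q_r + Q_w)
= (10600×20.7 + 1380×27.1)/(10600 + 1380) = 256800/11980 = 21.44 °C.

21.4 °C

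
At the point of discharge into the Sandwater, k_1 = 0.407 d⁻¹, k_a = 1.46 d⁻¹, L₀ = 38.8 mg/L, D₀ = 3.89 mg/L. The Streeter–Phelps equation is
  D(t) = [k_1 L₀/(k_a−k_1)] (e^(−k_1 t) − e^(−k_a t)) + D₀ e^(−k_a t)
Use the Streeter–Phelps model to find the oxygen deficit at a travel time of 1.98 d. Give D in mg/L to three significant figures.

D ≈ 6.08 mg/L

k_1 L₀/(k_a−k_1) = 0.407×38.8/(1.46−0.407) = 15.79/1.053 = 15.00 mg/L.
e^(−k_1 t) = e^(−0.407×1.980) = 0.4467; e^(−k_a t) = e^(−1.46×1.980) = 0.05553.
D = 15.00 × (0.4467 − 0.05553) + 3.89 × 0.05553 = 5.866 + 0.2160 = 6.082 mg/L.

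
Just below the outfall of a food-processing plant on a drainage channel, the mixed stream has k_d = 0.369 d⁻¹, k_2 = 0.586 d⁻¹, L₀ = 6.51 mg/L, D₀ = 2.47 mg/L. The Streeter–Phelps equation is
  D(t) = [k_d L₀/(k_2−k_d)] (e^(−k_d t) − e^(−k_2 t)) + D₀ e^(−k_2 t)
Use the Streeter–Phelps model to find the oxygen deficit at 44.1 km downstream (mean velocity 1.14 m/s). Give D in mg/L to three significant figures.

Travel time t = x/v = 44.1 km / (1.14 m/s) = 44100 m / 1.14 m/s = 38680 s = 0.4477 d.
k_d L₀/(k_2−k_d) = 0.369×6.51/(0.586−0.369) = 2.402/0.2170 = 11.07 mg/L.
e^(−k_d t) = e^(−0.369×0.4477) = 0.8477; e^(−k_2 t) = e^(−0.586×0.4477) = 0.7692.
D = 11.07 × (0.8477 − 0.7692) + 2.47 × 0.7692 = 0.8689 + 1.900 = 2.769 mg/L.

D ≈ 2.77 mg/L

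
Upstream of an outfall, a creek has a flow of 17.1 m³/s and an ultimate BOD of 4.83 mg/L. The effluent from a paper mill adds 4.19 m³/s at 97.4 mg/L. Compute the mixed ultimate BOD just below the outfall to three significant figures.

23.0 mg/L

Flow-weighted mixing: C = (Q_r C_r + Q_w C_w)/(Q_r + Q_w)
= (17.1×4.83 + 4.19×97.4)/(17.1 + 4.19) = 490.7/21.29 = 23.05 mg/L.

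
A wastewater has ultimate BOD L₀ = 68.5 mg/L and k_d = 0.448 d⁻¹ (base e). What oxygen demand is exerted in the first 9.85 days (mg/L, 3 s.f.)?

y_t = L₀(1 − e^(−k_d t)) = 68.5 × (1 − e^(−0.448×9.85))
= 68.5 × (1 − 0.01212) = 68.5 × 0.9879 = 67.67 mg/L.

y ≈ 67.7 mg/L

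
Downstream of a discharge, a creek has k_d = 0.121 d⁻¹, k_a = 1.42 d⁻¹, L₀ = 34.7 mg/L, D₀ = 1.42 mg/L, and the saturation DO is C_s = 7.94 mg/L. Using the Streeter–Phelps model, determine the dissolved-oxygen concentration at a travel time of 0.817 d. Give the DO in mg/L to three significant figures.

k_d L₀/(k_a−k_d) = 0.121×34.7/(1.42−0.121) = 4.199/1.299 = 3.232 mg/L.
e^(−k_d t) = e^(−0.121×0.8170) = 0.9059; e^(−k_a t) = e^(−1.42×0.8170) = 0.3134.
D = 3.232 × (0.9059 − 0.3134) + 1.42 × 0.3134 = 1.915 + 0.4451 = 2.360 mg/L.
DO = C_s − D = 7.94 − 2.360 = 5.580 mg/L.

DO ≈ 5.58 mg/L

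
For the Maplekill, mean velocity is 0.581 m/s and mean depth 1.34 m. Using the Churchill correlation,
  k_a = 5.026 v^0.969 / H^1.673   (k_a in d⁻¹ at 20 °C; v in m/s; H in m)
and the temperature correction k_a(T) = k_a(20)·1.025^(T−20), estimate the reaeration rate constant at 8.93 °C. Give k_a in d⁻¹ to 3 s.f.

k_a ≈ 1.38 d⁻¹

k_a(20) = 5.026 × 0.581^0.969 / 1.34^1.673 = 5.026 × 0.5909 / 1.632 = 1.820 d⁻¹.
k_a(8.93) = 1.820 × 1.025^(8.93−20) = 1.820 × 0.7608 = 1.385 d⁻¹.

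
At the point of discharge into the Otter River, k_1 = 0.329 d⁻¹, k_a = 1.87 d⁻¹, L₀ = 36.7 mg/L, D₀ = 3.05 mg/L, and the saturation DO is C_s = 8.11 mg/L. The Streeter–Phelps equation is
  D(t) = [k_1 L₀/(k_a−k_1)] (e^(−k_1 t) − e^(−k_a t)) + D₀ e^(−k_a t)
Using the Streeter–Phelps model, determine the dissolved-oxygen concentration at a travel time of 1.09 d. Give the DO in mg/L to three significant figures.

k_1 L₀/(k_a−k_1) = 0.329×36.7/(1.87−0.329) = 12.07/1.541 = 7.835 mg/L.
e^(−k_1 t) = e^(−0.329×1.090) = 0.6986; e^(−k_a t) = e^(−1.87×1.090) = 0.1302.
D = 7.835 × (0.6986 − 0.1302) + 3.05 × 0.1302 = 4.454 + 0.3973 = 4.851 mg/L.
DO = C_s − D = 8.11 − 4.851 = 3.259 mg/L.

DO ≈ 3.26 mg/L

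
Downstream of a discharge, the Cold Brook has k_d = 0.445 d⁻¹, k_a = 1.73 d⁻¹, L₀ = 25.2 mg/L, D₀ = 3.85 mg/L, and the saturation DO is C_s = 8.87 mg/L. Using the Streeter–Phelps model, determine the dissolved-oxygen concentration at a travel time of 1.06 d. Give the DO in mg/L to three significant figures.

k_d L₀/(k_a−k_d) = 0.445×25.2/(1.73−0.445) = 11.21/1.285 = 8.727 mg/L.
e^(−k_d t) = e^(−0.445×1.060) = 0.6239; e^(−k_a t) = e^(−1.73×1.060) = 0.1598.
D = 8.727 × (0.6239 − 0.1598) + 3.85 × 0.1598 = 4.050 + 0.6152 = 4.666 mg/L.
DO = C_s − D = 8.87 − 4.666 = 4.204 mg/L.

DO ≈ 4.20 mg/L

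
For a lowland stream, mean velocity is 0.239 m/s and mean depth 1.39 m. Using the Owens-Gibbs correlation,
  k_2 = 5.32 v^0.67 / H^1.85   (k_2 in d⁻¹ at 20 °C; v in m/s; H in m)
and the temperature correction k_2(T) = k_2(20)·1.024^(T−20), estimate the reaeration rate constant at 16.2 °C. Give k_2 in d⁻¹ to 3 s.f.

k_2(20) = 5.32 × 0.239^0.67 / 1.39^1.85 = 5.32 × 0.3833 / 1.839 = 1.109 d⁻¹.
k_2(16.2) = 1.109 × 1.024^(16.2−20) = 1.109 × 0.9138 = 1.013 d⁻¹.

k_2 ≈ 1.01 d⁻¹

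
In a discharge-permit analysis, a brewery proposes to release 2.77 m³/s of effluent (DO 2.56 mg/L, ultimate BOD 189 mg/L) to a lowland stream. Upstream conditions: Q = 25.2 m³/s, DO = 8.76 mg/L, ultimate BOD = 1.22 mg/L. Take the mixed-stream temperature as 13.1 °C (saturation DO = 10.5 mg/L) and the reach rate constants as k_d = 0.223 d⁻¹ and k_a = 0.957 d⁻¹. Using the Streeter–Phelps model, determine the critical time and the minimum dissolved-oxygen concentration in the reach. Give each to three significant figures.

Mixed DO = (25.2×8.76 + 2.77×2.56)/(25.2+2.77) = 227.8/27.97 = 8.146 mg/L.
Mixed L₀ = (25.2×1.22 + 2.77×189)/(27.97) = 554.3/27.97 = 19.82 mg/L.
Initial deficit D₀ = C_s − DO₀ = 10.5 − 8.146 = 2.354 mg/L.
t_c = (1/0.7340) ln[(0.957/0.223)(1 − 2.354×0.7340/(0.223×19.82))] = 1.362 × ln(2.614) = 1.309 d.
D_c = (0.223/0.957) × 19.82 × e^(−0.223×1.309) = 0.2330 × 19.82 × 0.7469 = 3.449 mg/L.
Minimum DO = 10.5 − 3.449 = 7.051 mg/L.

t_c ≈ 1.31 d; minimum DO ≈ 7.05 mg/L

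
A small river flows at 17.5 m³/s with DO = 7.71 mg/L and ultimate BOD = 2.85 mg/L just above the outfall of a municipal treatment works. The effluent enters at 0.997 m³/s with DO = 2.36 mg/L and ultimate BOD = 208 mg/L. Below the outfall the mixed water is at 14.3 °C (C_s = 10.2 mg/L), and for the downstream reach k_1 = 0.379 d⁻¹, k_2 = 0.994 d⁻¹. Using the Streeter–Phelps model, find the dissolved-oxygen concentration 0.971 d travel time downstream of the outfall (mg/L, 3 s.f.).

Mixed DO = (17.5×7.71 + 0.997×2.36)/(17.5+0.997) = 137.3/18.50 = 7.422 mg/L.
Mixed L₀ = (17.5×2.85 + 0.997×208)/(18.50) = 257.3/18.50 = 13.91 mg/L.
Initial deficit D₀ = C_s − DO₀ = 10.2 − 7.422 = 2.778 mg/L.
D(0.971) = [0.379×13.91/(0.994−0.379)](e^(−0.379×0.971) − e^(−0.994×0.971)) + 2.778 e^(−0.994×0.971)
= 8.571 × (0.6921 − 0.3809) + 2.778 × 0.3809 = 3.726 mg/L.
DO = 10.2 − 3.726 = 6.474 mg/L.

DO ≈ 6.47 mg/L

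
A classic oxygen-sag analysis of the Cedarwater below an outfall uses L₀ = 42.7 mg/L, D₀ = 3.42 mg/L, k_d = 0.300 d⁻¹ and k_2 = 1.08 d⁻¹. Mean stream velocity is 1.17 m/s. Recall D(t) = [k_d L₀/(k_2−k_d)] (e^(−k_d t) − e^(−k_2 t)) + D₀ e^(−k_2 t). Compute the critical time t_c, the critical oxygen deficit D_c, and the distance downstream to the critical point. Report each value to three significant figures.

t_c ≈ 1.34 d; D_c ≈ 7.93 mg/L; x_c ≈ 136 km

At the critical point dD/dt = 0, so k_d L₀ e^(−k_d t) = k_2 D. Substituting D(t) from the Streeter–Phelps equation and solving for t gives
t_c = ln[(k_2/k_d)(1 − D₀(k_2−k_d)/(k_d L₀))] / (k_2−k_d).
Here k_2−k_d = 0.7800 d⁻¹ and 1 − D₀(k_2−k_d)/(k_d L₀) = 1 − 3.42×0.7800/(0.300×42.7) = 0.7918, so
t_c = ln(3.600 × 0.7918) / 0.7800 = 1.047 / 0.7800 = 1.343 d.
D_c = (k_d/k_2) L₀ e^(−k_d t_c) = (0.300/1.08) × 42.7 × e^(−0.300×1.343) = 0.2778 × 42.7 × 0.6684 = 7.928 mg/L.
x_c = v t_c = 1.17 m/s × 1.343 d × 86400 s/d = 135700 m ≈ 136 km.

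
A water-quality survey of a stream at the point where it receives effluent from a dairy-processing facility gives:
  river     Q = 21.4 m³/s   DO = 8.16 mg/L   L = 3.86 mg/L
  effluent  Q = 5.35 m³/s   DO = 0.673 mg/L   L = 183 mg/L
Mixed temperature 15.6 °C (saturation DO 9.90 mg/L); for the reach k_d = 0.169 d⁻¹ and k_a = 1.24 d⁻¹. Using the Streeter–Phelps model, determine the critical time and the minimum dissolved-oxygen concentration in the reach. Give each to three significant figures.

t_c ≈ 1.18 d; minimum DO ≈ 5.47 mg/L

Mixed DO = (21.4×8.16 + 5.35×0.673)/(21.4+5.35) = 178.2/26.75 = 6.663 mg/L.
Mixed L₀ = (21.4×3.86 + 5.35×183)/(26.75) = 1062/26.75 = 39.69 mg/L.
Initial deficit D₀ = C_s − DO₀ = 9.90 − 6.663 = 3.237 mg/L.
t_c = (1/1.071) ln[(1.24/0.169)(1 − 3.237×1.071/(0.169×39.69))] = 0.9337 × ln(3.544) = 1.181 d.
D_c = (0.169/1.24) × 39.69 × e^(−0.169×1.181) = 0.1363 × 39.69 × 0.8190 = 4.430 mg/L.
Minimum DO = 9.90 − 4.430 = 5.470 mg/L.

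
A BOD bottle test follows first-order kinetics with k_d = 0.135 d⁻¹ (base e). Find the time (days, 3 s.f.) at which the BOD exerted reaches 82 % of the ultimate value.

t ≈ 12.7 d

y/L₀ = 1 − e^(−k_d t) = 0.82 ⇒ e^(−k_d t) = 0.180
t = −ln(0.180) / 0.135 = 1.715 / 0.135 = 12.70 d.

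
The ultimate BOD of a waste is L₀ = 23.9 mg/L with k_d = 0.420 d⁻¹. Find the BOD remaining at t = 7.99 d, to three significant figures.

L ≈ 0.834 mg/L

L_t = L₀ e^(−k_d t) = 23.9 × e^(−0.420×7.99) = 23.9 × 0.03488 = 0.8337 mg/L.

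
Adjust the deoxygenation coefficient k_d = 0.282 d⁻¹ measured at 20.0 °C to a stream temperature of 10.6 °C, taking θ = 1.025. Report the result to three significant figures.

k_d(T₂) = k_d(T₁) · θ^(T₂−T₁) = 0.282 × 1.025^(10.6−20.0)
= 0.282 × 1.025^-9.40 = 0.282 × 0.7929 = 0.2236 d⁻¹.

k_d ≈ 0.224 d⁻¹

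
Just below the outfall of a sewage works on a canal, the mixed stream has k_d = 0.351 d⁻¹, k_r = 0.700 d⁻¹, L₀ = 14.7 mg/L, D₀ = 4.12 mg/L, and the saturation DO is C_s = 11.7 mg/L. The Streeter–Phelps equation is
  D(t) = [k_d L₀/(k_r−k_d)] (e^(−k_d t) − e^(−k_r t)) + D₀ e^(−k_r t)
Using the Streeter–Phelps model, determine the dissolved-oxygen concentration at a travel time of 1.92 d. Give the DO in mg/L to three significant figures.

DO ≈ 6.95 mg/L

k_d L₀/(k_r−k_d) = 0.351×14.7/(0.700−0.351) = 5.160/0.3490 = 14.78 mg/L.
e^(−k_d t) = e^(−0.351×1.920) = 0.5097; e^(−k_r t) = e^(−0.700×1.920) = 0.2608.
D = 14.78 × (0.5097 − 0.2608) + 4.12 × 0.2608 = 3.680 + 1.074 = 4.754 mg/L.
DO = C_s − D = 11.7 − 4.754 = 6.946 mg/L.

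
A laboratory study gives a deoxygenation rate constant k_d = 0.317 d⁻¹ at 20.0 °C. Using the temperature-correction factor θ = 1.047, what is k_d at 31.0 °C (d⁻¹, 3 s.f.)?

k_d(T₂) = k_d(T₁) · θ^(T₂−T₁) = 0.317 × 1.047^(31.0−20.0)
= 0.317 × 1.047^11.0 = 0.317 × 1.657 = 0.5254 d⁻¹.

k_d ≈ 0.525 d⁻¹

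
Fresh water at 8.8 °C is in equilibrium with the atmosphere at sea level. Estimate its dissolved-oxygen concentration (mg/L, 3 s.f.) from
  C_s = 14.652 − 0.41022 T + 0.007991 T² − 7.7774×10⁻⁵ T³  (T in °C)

C_s = 14.652 − 0.41022×8.8 + 0.007991×8.8² − 7.7774×10⁻⁵×8.8³ = 11.61 mg/L.

C_s ≈ 11.6 mg/L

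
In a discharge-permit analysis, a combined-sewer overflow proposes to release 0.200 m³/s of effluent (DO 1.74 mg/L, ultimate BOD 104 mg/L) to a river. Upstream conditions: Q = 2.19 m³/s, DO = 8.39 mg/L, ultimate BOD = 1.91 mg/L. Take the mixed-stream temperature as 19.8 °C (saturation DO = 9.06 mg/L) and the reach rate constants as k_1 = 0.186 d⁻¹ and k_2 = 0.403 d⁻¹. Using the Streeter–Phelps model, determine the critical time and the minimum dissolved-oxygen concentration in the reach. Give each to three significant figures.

Mixed DO = (2.19×8.39 + 0.200×1.74)/(2.19+0.200) = 18.72/2.390 = 7.834 mg/L.
Mixed L₀ = (2.19×1.91 + 0.200×104)/(2.390) = 24.98/2.390 = 10.45 mg/L.
Initial deficit D₀ = C_s − DO₀ = 9.06 − 7.834 = 1.226 mg/L.
t_c = (1/0.2170) ln[(0.403/0.186)(1 − 1.226×0.2170/(0.186×10.45))] = 4.608 × ln(1.870) = 2.885 d.
D_c = (0.186/0.403) × 10.45 × e^(−0.186×2.885) = 0.4615 × 10.45 × 0.5848 = 2.821 mg/L.
Minimum DO = 9.06 − 2.821 = 6.239 mg/L.

t_c ≈ 2.88 d; minimum DO ≈ 6.24 mg/L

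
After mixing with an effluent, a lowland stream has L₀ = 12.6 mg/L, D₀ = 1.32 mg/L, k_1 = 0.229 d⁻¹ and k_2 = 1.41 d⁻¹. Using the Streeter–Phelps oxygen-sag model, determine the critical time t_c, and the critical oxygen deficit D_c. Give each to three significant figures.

At the critical point dD/dt = 0, so k_1 L₀ e^(−k_1 t) = k_2 D. Substituting D(t) from the Streeter–Phelps equation and solving for t gives
t_c = ln[(k_2/k_1)(1 − D₀(k_2−k_1)/(k_1 L₀))] / (k_2−k_1).
Here k_2−k_1 = 1.181 d⁻¹ and 1 − D₀(k_2−k_1)/(k_1 L₀) = 1 − 1.32×1.181/(0.229×12.6) = 0.4597, so
t_c = ln(6.157 × 0.4597) / 1.181 = 1.040 / 1.181 = 0.8810 d.
D_c = (k_1/k_2) L₀ e^(−k_1 t_c) = (0.229/1.41) × 12.6 × e^(−0.229×0.8810) = 0.1624 × 12.6 × 0.8173 = 1.673 mg/L.

t_c ≈ 0.881 d; D_c ≈ 1.67 mg/L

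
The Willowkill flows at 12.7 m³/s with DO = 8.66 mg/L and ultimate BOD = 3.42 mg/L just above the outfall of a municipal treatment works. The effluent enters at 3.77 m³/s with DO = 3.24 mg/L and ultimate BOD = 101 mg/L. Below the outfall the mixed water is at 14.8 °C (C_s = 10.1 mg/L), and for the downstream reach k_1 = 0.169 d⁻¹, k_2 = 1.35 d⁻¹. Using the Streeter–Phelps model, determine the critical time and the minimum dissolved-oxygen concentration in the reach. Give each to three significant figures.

t_c ≈ 0.659 d; minimum DO ≈ 7.22 mg/L

Mixed DO = (12.7×8.66 + 3.77×3.24)/(12.7+3.77) = 122.2/16.47 = 7.419 mg/L.
Mixed L₀ = (12.7×3.42 + 3.77×101)/(16.47) = 424.2/16.47 = 25.76 mg/L.
Initial deficit D₀ = C_s − DO₀ = 10.1 − 7.419 = 2.681 mg/L.
t_c = (1/1.181) ln[(1.35/0.169)(1 − 2.681×1.181/(0.169×25.76))] = 0.8467 × ln(2.178) = 0.6592 d.
D_c = (0.169/1.35) × 25.76 × e^(−0.169×0.6592) = 0.1252 × 25.76 × 0.8946 = 2.884 mg/L.
Minimum DO = 10.1 − 2.884 = 7.216 mg/L.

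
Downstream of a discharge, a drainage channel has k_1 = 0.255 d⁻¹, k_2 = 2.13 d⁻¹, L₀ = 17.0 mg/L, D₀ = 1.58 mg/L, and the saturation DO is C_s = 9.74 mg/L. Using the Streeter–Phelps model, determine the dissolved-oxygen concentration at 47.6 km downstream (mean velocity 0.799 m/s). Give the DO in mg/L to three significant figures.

DO ≈ 7.97 mg/L

Travel time t = x/v = 47.6 km / (0.799 m/s) = 47600 m / 0.799 m/s = 59570 s = 0.6895 d.
k_1 L₀/(k_2−k_1) = 0.255×17.0/(2.13−0.255) = 4.335/1.875 = 2.312 mg/L.
e^(−k_1 t) = e^(−0.255×0.6895) = 0.8388; e^(−k_2 t) = e^(−2.13×0.6895) = 0.2302.
D = 2.312 × (0.8388 − 0.2302) + 1.58 × 0.2302 = 1.407 + 0.3638 = 1.771 mg/L.
DO = C_s − D = 9.74 − 1.771 = 7.969 mg/L.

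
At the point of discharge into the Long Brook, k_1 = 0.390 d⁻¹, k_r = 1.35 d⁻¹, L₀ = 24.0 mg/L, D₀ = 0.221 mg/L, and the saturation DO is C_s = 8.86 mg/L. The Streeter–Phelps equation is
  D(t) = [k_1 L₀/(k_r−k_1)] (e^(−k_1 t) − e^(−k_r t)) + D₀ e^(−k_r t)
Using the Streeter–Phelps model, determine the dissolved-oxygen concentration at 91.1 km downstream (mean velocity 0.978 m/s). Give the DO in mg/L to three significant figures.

DO ≈ 4.68 mg/L

Travel time t = x/v = 91.1 km / (0.978 m/s) = 91100 m / 0.978 m/s = 93150 s = 1.078 d.
k_1 L₀/(k_r−k_1) = 0.390×24.0/(1.35−0.390) = 9.360/0.9600 = 9.750 mg/L.
e^(−k_1 t) = e^(−0.390×1.078) = 0.6567; e^(−k_r t) = e^(−1.35×1.078) = 0.2333.
D = 9.750 × (0.6567 − 0.2333) + 0.221 × 0.2333 = 4.129 + 0.05156 = 4.180 mg/L.
DO = C_s − D = 8.86 − 4.180 = 4.680 mg/L.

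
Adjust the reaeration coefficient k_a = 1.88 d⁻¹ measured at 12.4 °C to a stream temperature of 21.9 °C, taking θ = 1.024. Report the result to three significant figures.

k_a(T₂) = k_a(T₁) · θ^(T₂−T₁) = 1.88 × 1.024^(21.9−12.4)
= 1.88 × 1.024^9.50 = 1.88 × 1.253 = 2.355 d⁻¹.

k_a ≈ 2.36 d⁻¹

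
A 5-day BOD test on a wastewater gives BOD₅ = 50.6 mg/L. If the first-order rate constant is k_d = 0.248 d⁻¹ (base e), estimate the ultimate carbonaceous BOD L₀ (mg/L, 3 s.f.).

BOD₅ = L₀(1 − e^(−5k_d)) ⇒ L₀ = BOD₅ / (1 − e^(−5×0.248))
= 50.6 / (1 − 0.2894) = 50.6 / 0.7106 = 71.21 mg/L.

L₀ ≈ 71.2 mg/L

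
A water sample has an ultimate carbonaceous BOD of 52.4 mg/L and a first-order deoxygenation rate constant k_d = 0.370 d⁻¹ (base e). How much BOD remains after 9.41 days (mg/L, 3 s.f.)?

L ≈ 1.61 mg/L

L_t = L₀ e^(−k_d t) = 52.4 × e^(−0.370×9.41) = 52.4 × 0.03076 = 1.612 mg/L.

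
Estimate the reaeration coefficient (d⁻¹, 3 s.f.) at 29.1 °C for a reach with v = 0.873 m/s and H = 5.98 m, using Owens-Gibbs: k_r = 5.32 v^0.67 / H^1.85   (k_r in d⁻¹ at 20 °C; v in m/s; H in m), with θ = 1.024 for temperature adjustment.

k_r ≈ 0.220 d⁻¹

k_r(20) = 5.32 × 0.873^0.67 / 5.98^1.85 = 5.32 × 0.9130 / 27.35 = 0.1776 d⁻¹.
k_r(29.1) = 0.1776 × 1.024^(29.1−20) = 0.1776 × 1.241 = 0.2204 d⁻¹.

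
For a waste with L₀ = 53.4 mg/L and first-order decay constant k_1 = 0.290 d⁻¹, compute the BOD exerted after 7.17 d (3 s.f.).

y ≈ 46.7 mg/L

y_t = L₀(1 − e^(−k_1 t)) = 53.4 × (1 − e^(−0.290×7.17))
= 53.4 × (1 − 0.1250) = 53.4 × 0.8750 = 46.72 mg/L.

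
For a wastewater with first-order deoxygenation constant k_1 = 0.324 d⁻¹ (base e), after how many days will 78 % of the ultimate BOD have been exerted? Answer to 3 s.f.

t ≈ 4.67 d

y/L₀ = 1 − e^(−k_1 t) = 0.78 ⇒ e^(−k_1 t) = 0.220
t = −ln(0.220) / 0.324 = 1.514 / 0.324 = 4.673 d.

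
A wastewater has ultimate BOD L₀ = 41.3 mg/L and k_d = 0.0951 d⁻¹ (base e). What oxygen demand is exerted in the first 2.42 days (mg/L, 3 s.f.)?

y_t = L₀(1 − e^(−k_d t)) = 41.3 × (1 − e^(−0.0951×2.42))
= 41.3 × (1 − 0.7944) = 41.3 × 0.2056 = 8.490 mg/L.

y ≈ 8.49 mg/L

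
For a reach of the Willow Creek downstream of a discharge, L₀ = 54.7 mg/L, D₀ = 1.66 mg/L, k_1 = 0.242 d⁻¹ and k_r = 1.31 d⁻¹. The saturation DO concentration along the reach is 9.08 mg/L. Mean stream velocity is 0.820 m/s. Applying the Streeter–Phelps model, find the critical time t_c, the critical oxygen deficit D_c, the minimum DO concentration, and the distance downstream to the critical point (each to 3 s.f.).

With k_r/k_1 = 5.413 and 1 − D₀(k_r−k_1)/(k_1 L₀) = 0.8661,
t_c = ln(5.413 × 0.8661) / (1.31 − 0.242) = ln(4.688) / 1.068 = 1.545/1.068 = 1.447 d.
L(t_c) = L₀ e^(−k_1 t_c) = 54.7 × 0.7046 = 38.54 mg/L, and at the critical point k_r D_c = k_1 L, so D_c = (0.242/1.31) × 38.54 = 7.120 mg/L.
Minimum DO = C_s − D_c = 9.08 − 7.120 = 1.960 mg/L.
x_c = v t_c = 0.820 m/s × 1.447 d × 86400 s/d = 102500 m ≈ 102 km.

t_c ≈ 1.45 d; D_c ≈ 7.12 mg/L; min DO ≈ 1.96 mg/L; x_c ≈ 102 km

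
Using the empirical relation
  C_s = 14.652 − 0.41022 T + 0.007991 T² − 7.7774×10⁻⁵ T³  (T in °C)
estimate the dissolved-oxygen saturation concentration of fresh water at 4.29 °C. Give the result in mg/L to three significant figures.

C_s ≈ 13.0 mg/L

C_s = 14.652 − 0.41022×4.29 + 0.007991×4.29² − 7.7774×10⁻⁵×4.29³ = 13.03 mg/L.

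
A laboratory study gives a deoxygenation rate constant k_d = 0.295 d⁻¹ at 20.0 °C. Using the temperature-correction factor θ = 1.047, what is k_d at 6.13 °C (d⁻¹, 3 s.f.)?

k_d(T₂) = k_d(T₁) · θ^(T₂−T₁) = 0.295 × 1.047^(6.13−20.0)
= 0.295 × 1.047^-13.9 = 0.295 × 0.5289 = 0.1560 d⁻¹.

k_d ≈ 0.156 d⁻¹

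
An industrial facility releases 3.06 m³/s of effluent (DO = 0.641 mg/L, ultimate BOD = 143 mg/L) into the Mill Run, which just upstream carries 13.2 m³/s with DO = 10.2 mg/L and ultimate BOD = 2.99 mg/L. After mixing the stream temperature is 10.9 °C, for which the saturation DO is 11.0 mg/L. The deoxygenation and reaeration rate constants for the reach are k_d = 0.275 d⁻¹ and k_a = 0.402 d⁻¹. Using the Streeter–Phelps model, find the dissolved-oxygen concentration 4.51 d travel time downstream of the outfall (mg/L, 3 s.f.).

Mixed DO = (13.2×10.2 + 3.06×0.641)/(13.2+3.06) = 136.6/16.26 = 8.401 mg/L.
Mixed L₀ = (13.2×2.99 + 3.06×143)/(16.26) = 477.0/16.26 = 29.34 mg/L.
Initial deficit D₀ = C_s − DO₀ = 11.0 − 8.401 = 2.599 mg/L.
D(4.51) = [0.275×29.34/(0.402−0.275)](e^(−0.275×4.51) − e^(−0.402×4.51)) + 2.599 e^(−0.402×4.51)
= 63.53 × (0.2893 − 0.1632) + 2.599 × 0.1632 = 8.438 mg/L.
DO = 11.0 − 8.438 = 2.562 mg/L.

DO ≈ 2.56 mg/L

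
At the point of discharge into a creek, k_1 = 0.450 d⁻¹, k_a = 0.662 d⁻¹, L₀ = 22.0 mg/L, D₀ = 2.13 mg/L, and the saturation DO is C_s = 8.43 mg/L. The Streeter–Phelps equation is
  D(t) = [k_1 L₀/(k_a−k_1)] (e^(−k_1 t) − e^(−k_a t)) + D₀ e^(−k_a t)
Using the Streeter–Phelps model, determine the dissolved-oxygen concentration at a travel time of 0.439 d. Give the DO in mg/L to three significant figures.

k_1 L₀/(k_a−k_1) = 0.450×22.0/(0.662−0.450) = 9.900/0.2120 = 46.70 mg/L.
e^(−k_1 t) = e^(−0.450×0.4390) = 0.8207; e^(−k_a t) = e^(−0.662×0.4390) = 0.7478.
D = 46.70 × (0.8207 − 0.7478) + 2.13 × 0.7478 = 3.406 + 1.593 = 4.999 mg/L.
DO = C_s − D = 8.43 − 4.999 = 3.431 mg/L.

DO ≈ 3.43 mg/L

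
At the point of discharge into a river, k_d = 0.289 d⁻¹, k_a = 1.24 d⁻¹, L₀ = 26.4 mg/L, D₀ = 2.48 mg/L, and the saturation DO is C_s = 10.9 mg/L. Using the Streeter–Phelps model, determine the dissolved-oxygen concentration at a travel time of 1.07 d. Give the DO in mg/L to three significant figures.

DO ≈ 6.48 mg/L

k_d L₀/(k_a−k_d) = 0.289×26.4/(1.24−0.289) = 7.630/0.9510 = 8.023 mg/L.
e^(−k_d t) = e^(−0.289×1.070) = 0.7340; e^(−k_a t) = e^(−1.24×1.070) = 0.2653.
D = 8.023 × (0.7340 − 0.2653) + 2.48 × 0.2653 = 3.760 + 0.6580 = 4.418 mg/L.
DO = C_s − D = 10.9 − 4.418 = 6.482 mg/L.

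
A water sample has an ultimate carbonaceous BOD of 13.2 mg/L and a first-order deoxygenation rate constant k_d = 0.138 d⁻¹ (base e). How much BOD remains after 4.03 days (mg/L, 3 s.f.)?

L ≈ 7.57 mg/L

L_t = L₀ e^(−k_d t) = 13.2 × e^(−0.138×4.03) = 13.2 × 0.5734 = 7.569 mg/L.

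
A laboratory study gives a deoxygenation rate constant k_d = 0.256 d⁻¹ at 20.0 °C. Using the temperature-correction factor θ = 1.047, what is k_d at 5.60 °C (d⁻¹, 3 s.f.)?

k_d(T₂) = k_d(T₁) · θ^(T₂−T₁) = 0.256 × 1.047^(5.60−20.0)
= 0.256 × 1.047^-14.4 = 0.256 × 0.5161 = 0.1321 d⁻¹.

k_d ≈ 0.132 d⁻¹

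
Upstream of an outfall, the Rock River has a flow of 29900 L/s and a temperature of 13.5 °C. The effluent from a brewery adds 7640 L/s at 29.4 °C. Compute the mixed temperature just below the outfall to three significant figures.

16.7 °C

Flow-weighted mixing: C = (Q_r C_r + Q_w C_w)/(Q_r + Q_w)
= (29900×13.5 + 7640×29.4)/(29900 + 7640) = 628300/37540 = 16.74 °C.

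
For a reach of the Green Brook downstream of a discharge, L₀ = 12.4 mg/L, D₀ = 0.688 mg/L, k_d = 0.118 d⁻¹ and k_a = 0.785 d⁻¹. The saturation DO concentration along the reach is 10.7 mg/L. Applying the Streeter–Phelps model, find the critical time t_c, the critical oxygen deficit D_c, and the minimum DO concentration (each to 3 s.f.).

t_c = [1/(k_a−k_d)] ln[(k_a/k_d)(1 − D₀(k_a−k_d)/(k_d L₀))]
= [1/(0.785−0.118)] ln[(0.785/0.118)(1 − 0.688×0.6670/(0.118×12.4))]
= (1/0.6670) ln[6.653 × 0.6864] = 1.499 × ln(4.566) = 1.499 × 1.519 = 2.277 d.
D_c = (k_d/k_a) L₀ e^(−k_d t_c) = (0.118/0.785) × 12.4 × e^(−0.118×2.277) = 0.1503 × 12.4 × 0.7644 = 1.425 mg/L.
Minimum DO = C_s − D_c = 10.7 − 1.425 = 9.275 mg/L.

t_c ≈ 2.28 d; D_c ≈ 1.42 mg/L; min DO ≈ 9.28 mg/L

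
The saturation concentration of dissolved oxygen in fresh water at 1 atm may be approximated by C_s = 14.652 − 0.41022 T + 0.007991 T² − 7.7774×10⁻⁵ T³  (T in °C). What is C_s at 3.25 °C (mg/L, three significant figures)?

C_s ≈ 13.4 mg/L

C_s = 14.652 − 0.41022×3.25 + 0.007991×3.25² − 7.7774×10⁻⁵×3.25³ = 13.40 mg/L.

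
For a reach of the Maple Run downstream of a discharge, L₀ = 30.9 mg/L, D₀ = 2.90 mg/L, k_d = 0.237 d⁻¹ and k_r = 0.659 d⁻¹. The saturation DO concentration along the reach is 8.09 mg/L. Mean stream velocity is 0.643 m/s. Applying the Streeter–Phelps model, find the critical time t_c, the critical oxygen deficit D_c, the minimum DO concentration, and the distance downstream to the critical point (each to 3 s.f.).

At the critical point dD/dt = 0, so k_d L₀ e^(−k_d t) = k_r D. Substituting D(t) from the Streeter–Phelps equation and solving for t gives
t_c = ln[(k_r/k_d)(1 − D₀(k_r−k_d)/(k_d L₀))] / (k_r−k_d).
Here k_r−k_d = 0.4220 d⁻¹ and 1 − D₀(k_r−k_d)/(k_d L₀) = 1 − 2.90×0.4220/(0.237×30.9) = 0.8329, so
t_c = ln(2.781 × 0.8329) / 0.4220 = 0.8398 / 0.4220 = 1.990 d.
L(t_c) = L₀ e^(−k_d t_c) = 30.9 × 0.6240 = 19.28 mg/L, and at the critical point k_r D_c = k_d L, so D_c = (0.237/0.659) × 19.28 = 6.934 mg/L.
Minimum DO = C_s − D_c = 8.09 − 6.934 = 1.156 mg/L.
x_c = v t_c = 0.643 m/s × 1.990 d × 86400 s/d = 110600 m ≈ 111 km.

t_c ≈ 1.99 d; D_c ≈ 6.93 mg/L; min DO ≈ 1.16 mg/L; x_c ≈ 111 km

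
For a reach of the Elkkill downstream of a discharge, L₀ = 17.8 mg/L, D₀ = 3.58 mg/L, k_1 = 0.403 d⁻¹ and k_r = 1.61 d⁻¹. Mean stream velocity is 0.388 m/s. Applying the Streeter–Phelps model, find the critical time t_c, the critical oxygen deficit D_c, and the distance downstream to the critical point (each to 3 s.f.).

t_c ≈ 0.383 d; D_c ≈ 3.82 mg/L; x_c ≈ 12.9 km

t_c = [1/(k_r−k_1)] ln[(k_r/k_1)(1 − D₀(k_r−k_1)/(k_1 L₀))]
= [1/(1.61−0.403)] ln[(1.61/0.403)(1 − 3.58×1.207/(0.403×17.8))]
= (1/1.207) ln[3.995 × 0.3976] = 0.8285 × ln(1.589) = 0.8285 × 0.4628 = 0.3834 d.
L(t_c) = L₀ e^(−k_1 t_c) = 17.8 × 0.8568 = 15.25 mg/L, and at the critical point k_r D_c = k_1 L, so D_c = (0.403/1.61) × 15.25 = 3.818 mg/L.
x_c = v t_c = 0.388 m/s × 0.3834 d × 86400 s/d = 12850 m ≈ 12.9 km.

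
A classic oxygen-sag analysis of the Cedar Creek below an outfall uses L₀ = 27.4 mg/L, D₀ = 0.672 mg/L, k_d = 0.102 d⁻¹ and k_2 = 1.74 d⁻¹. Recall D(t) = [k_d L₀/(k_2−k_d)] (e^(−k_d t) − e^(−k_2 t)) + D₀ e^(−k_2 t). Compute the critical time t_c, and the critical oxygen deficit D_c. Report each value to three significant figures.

At the critical point dD/dt = 0, so k_d L₀ e^(−k_d t) = k_2 D. Substituting D(t) from the Streeter–Phelps equation and solving for t gives
t_c = ln[(k_2/k_d)(1 − D₀(k_2−k_d)/(k_d L₀))] / (k_2−k_d).
Here k_2−k_d = 1.638 d⁻¹ and 1 − D₀(k_2−k_d)/(k_d L₀) = 1 − 0.672×1.638/(0.102×27.4) = 0.6061, so
t_c = ln(17.06 × 0.6061) / 1.638 = 2.336 / 1.638 = 1.426 d.
D_c = (k_d/k_2) L₀ e^(−k_d t_c) = (0.102/1.74) × 27.4 × e^(−0.102×1.426) = 0.05862 × 27.4 × 0.8646 = 1.389 mg/L.

t_c ≈ 1.43 d; D_c ≈ 1.39 mg/L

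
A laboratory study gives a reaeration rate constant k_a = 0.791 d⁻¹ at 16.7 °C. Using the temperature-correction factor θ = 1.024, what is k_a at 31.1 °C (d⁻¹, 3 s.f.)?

k_a(T₂) = k_a(T₁) · θ^(T₂−T₁) = 0.791 × 1.024^(31.1−16.7)
= 0.791 × 1.024^14.4 = 0.791 × 1.407 = 1.113 d⁻¹.

k_a ≈ 1.11 d⁻¹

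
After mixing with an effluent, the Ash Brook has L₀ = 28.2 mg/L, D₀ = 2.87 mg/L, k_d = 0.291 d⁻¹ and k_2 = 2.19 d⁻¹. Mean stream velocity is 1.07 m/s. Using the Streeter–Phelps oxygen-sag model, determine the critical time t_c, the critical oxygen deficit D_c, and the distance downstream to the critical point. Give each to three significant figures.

t_c = [1/(k_2−k_d)] ln[(k_2/k_d)(1 − D₀(k_2−k_d)/(k_d L₀))]
= [1/(2.19−0.291)] ln[(2.19/0.291)(1 − 2.87×1.899/(0.291×28.2))]
= (1/1.899) ln[7.526 × 0.3359] = 0.5266 × ln(2.528) = 0.5266 × 0.9272 = 0.4883 d.
L(t_c) = L₀ e^(−k_d t_c) = 28.2 × 0.8675 = 24.46 mg/L, and at the critical point k_2 D_c = k_d L, so D_c = (0.291/2.19) × 24.46 = 3.251 mg/L.
x_c = v t_c = 1.07 m/s × 0.4883 d × 86400 s/d = 45140 m ≈ 45.1 km.

t_c ≈ 0.488 d; D_c ≈ 3.25 mg/L; x_c ≈ 45.1 km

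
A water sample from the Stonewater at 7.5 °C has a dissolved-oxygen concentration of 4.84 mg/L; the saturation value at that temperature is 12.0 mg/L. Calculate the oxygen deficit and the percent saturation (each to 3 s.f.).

D = C_s − C = 12.0 − 4.84 = 7.16 mg/L.
% saturation = 4.84/12.0 × 100 = 40.3 %.

D ≈ 7.16 mg/L; 40.3 % saturation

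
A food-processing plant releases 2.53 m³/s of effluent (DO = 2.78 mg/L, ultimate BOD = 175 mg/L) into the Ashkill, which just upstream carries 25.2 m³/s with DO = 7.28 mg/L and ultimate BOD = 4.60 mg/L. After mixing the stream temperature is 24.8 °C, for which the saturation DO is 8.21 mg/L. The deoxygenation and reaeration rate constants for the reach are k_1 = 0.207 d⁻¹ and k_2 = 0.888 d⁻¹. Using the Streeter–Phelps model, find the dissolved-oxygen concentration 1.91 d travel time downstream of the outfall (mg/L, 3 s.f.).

DO ≈ 4.96 mg/L

Mixed DO = (25.2×7.28 + 2.53×2.78)/(25.2+2.53) = 190.5/27.73 = 6.869 mg/L.
Mixed L₀ = (25.2×4.60 + 2.53×175)/(27.73) = 558.7/27.73 = 20.15 mg/L.
Initial deficit D₀ = C_s − DO₀ = 8.21 − 6.869 = 1.341 mg/L.
D(1.91) = [0.207×20.15/(0.888−0.207)](e^(−0.207×1.91) − e^(−0.888×1.91)) + 1.341 e^(−0.888×1.91)
= 6.124 × (0.6734 − 0.1834) + 1.341 × 0.1834 = 3.247 mg/L.
DO = 8.21 − 3.247 = 4.963 mg/L.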